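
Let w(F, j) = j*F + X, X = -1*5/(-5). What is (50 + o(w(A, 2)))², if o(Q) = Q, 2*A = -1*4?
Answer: 2209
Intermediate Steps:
A = -2 (A = (-1*4)/2 = (½)*(-4) = -2)
X = 1 (X = -5*(-⅕) = 1)
w(F, j) = 1 + F*j (w(F, j) = j*F + 1 = F*j + 1 = 1 + F*j)
(50 + o(w(A, 2)))² = (50 + (1 - 2*2))² = (50 + (1 - 4))² = (50 - 3)² = 47² = 2209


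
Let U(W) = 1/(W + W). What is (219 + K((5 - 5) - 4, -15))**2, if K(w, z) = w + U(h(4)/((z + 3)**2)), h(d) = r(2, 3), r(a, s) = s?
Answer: 57121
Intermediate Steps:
h(d) = 3
U(W) = 1/(2*W)
K(w, z) = w + (3 + z)**2/6 (K(w, z) = w + 1/(2*((3/((z + 3)**2)))) = w + 1/(2*((3/((3 + z)**2)))) = w + 1/(2*((3/(3 + z)**2))) = w + ((3 + z)**2/3)/2 = w + (3 + z)**2/6)
(219 + K((5 - 5) - 4, -15))**2 = (219 + (((5 - 5) - 4) + (3 - 15)**2/6))**2 = (219 + ((0 - 4) + (1/6)*(-12)**2))**2 = (219 + (-4 + (1/6)*144))**2 = (219 + (-4 + 24))**2 = (219 + 20)**2 = 239**2 = 57121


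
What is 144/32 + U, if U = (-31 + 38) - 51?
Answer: -79/2 ≈ -39.500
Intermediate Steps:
U = -44 (U = 7 - 51 = -44)
144/32 + U = 144/32 - 44 = 144*(1/32) - 44 = 9/2 - 44 = -79/2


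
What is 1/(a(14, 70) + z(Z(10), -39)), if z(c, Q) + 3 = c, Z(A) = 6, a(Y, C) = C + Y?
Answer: 1/87 ≈ 0.011494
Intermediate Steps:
z(c, Q) = -3 + c
1/(a(14, 70) + z(Z(10), -39)) = 1/((70 + 14) + (-3 + 6)) = 1/(84 + 3) = 1/87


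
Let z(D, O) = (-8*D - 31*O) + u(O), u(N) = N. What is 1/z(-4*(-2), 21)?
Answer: -1/694 ≈ -0.0014409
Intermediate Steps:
z(D, O) = -30*O - 8*D (z(D, O) = (-8*D - 31*O) + O = (-31*O - 8*D) + O = -30*O - 8*D)
1/z(-4*(-2), 21) = 1/(-30*21 - (-32)*(-2)) = 1/(-630 - 8*8) = 1/(-630 - 64) = 1/(-694) = -1/694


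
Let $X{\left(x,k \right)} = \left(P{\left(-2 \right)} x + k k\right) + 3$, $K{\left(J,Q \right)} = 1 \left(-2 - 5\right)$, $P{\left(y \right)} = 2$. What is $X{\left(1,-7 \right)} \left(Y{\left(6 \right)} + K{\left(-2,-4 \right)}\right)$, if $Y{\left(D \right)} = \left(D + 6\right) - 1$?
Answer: $216$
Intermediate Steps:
$Y{\left(D \right)} = 5 + D$ ($Y{\left(D \right)} = \left(6 + D\right) - 1 = 5 + D$)
$K{\left(J,Q \right)} = -7$ ($K{\left(J,Q \right)} = 1 \left(-7\right) = -7$)
$X{\left(x,k \right)} = 3 + k^{2} + 2 x$ ($X{\left(x,k \right)} = \left(2 x + k k\right) + 3 = \left(2 x + k^{2}\right) + 3 = \left(k^{2} + 2 x\right) + 3 = 3 + k^{2} + 2 x$)
$X{\left(1,-7 \right)} \left(Y{\left(6 \right)} + K{\left(-2,-4 \right)}\right) = \left(3 + \left(-7\right)^{2} + 2 \cdot 1\right) \left(\left(5 + 6\right) - 7\right) = \left(3 + 49 + 2\right) \left(11 - 7\right) = 54 \cdot 4 = 216$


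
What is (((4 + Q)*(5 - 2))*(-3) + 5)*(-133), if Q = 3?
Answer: 7714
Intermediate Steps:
(((4 + Q)*(5 - 2))*(-3) + 5)*(-133) = (((4 + 3)*(5 - 2))*(-3) + 5)*(-133) = ((7*3)*(-3) + 5)*(-133) = (21*(-3) + 5)*(-133) = (-63 + 5)*(-133) = -58*(-133) = 7714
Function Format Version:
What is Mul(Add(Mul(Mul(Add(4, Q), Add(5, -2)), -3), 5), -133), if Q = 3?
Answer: 7714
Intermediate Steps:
Mul(Add(Mul(Mul(Add(4, Q), Add(5, -2)), -3), 5), -133) = Mul(Add(Mul(Mul(Add(4, 3), Add(5, -2)), -3), 5), -133) = Mul(Add(Mul(Mul(7, 3), -3), 5), -133) = Mul(Add(Mul(21, -3), 5), -133) = Mul(Add(-63, 5), -133) = Mul(-58, -133) = 7714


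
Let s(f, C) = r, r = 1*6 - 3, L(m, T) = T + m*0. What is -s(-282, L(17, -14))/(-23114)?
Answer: 3/23114 ≈ 0.00012979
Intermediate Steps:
L(m, T) = T (L(m, T) = T + 0 = T)
r = 3 (r = 6 - 3 = 3)
s(f, C) = 3
-s(-282, L(17, -14))/(-23114) = -3/(-23114) = -3*(-1)/23114 = -1*(-3/23114) = 3/23114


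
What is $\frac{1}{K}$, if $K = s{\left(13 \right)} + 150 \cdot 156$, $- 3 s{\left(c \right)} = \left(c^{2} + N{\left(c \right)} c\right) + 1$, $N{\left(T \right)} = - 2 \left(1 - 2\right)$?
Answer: $\frac{3}{70004} \approx 4.2855 \cdot 10^{-5}$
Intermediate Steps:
$N{\left(T \right)} = 2$ ($N{\left(T \right)} = \left(-2\right) \left(-1\right) = 2$)
$s{\left(c \right)} = - \frac{1}{3} - \frac{2 c}{3} - \frac{c^{2}}{3}$ ($s{\left(c \right)} = - \frac{\left(c^{2} + 2 c\right) + 1}{3} = - \frac{1 + c^{2} + 2 c}{3} = - \frac{1}{3} - \frac{2 c}{3} - \frac{c^{2}}{3}$)
$K = \frac{70004}{3}$ ($K = \left(- \frac{1}{3} - \frac{26}{3} - \frac{13^{2}}{3}\right) + 150 \cdot 156 = \left(- \frac{1}{3} - \frac{26}{3} - \frac{169}{3}\right) + 23400 = - \frac{196}{3} + 23400 = \frac{70004}{3} \approx 23335.0$)
$\frac{1}{K} = \frac{1}{\frac{70004}{3}} = \frac{3}{70004}$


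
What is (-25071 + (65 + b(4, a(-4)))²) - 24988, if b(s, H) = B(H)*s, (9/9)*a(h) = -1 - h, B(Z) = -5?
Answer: -48034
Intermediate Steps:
a(h) = -1 - h
b(s, H) = -5*s
(-25071 + (65 + b(4, a(-4)))²) - 24988 = (-25071 + (65 - 5*4)²) - 24988 = (-25071 + (65 - 20)²) - 24988 = (-25071 + 45²) - 24988 = (-25071 + 2025) - 24988 = -23046 - 24988 = -48034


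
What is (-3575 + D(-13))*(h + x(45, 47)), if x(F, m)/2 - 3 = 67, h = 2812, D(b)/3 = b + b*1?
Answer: -10783656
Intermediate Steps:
D(b) = 6*b (D(b) = 3*(b + b*1) = 3*(b + b) = 3*(2*b) = 6*b)
x(F, m) = 140 (x(F, m) = 6 + 2*67 = 6 + 134 = 140)
(-3575 + D(-13))*(h + x(45, 47)) = (-3575 + 6*(-13))*(2812 + 140) = (-3575 - 78)*2952 = -3653*2952 = -10783656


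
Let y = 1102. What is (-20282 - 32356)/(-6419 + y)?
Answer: 52638/5317 ≈ 9.8999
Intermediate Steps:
(-20282 - 32356)/(-6419 + y) = (-20282 - 32356)/(-6419 + 1102) = -52638/(-5317) = -52638*(-1/5317) = 52638/5317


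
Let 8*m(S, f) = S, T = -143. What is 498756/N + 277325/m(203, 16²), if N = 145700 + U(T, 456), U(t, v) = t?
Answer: 107678002556/9849357 ≈ 10932.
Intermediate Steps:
m(S, f) = S/8
N = 145557 (N = 145700 - 143 = 145557)
498756/N + 277325/m(203, 16²) = 498756/145557 + 277325/(((⅛)*203)) = 498756*(1/145557) + 277325/(203/8) = 166252/48519 + 277325*(8/203) = 166252/48519 + 2218600/203 = 107678002556/9849357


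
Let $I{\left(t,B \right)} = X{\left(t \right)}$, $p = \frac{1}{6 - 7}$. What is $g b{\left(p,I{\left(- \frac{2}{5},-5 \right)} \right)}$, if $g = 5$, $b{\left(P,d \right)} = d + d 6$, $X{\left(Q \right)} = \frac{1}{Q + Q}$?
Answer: $- \frac{175}{4} \approx -43.75$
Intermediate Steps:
$p = -1$ ($p = \frac{1}{-1} = -1$)
$X{\left(Q \right)} = \frac{1}{2 Q}$
$I{\left(t,B \right)} = \frac{1}{2 t}$
$b{\left(P,d \right)} = 7 d$ ($b{\left(P,d \right)} = d + 6 d = 7 d$)
$g b{\left(p,I{\left(- \frac{2}{5},-5 \right)} \right)} = 5 \cdot 7 \frac{1}{2 \left(- \frac{2}{5}\right)} = 5 \cdot 7 \cdot \frac{1}{2} \left(- \frac{5}{2}\right) = 5 \cdot 7 \left(- \frac{5}{4}\right) = 5 \left(- \frac{35}{4}\right) = - \frac{175}{4}$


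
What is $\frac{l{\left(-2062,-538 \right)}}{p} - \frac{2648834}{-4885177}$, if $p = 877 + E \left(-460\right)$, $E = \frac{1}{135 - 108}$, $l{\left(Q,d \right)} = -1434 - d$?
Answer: $- \frac{8096989334}{16204132109} \approx -0.49969$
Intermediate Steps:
$E = \frac{1}{27} \approx 0.037037$
$p = \frac{23219}{27}$ ($p = 877 + \frac{1}{27} \left(-460\right) = 877 - \frac{460}{27} = \frac{23219}{27} \approx 859.96$)
$\frac{l{\left(-2062,-538 \right)}}{p} - \frac{2648834}{-4885177} = \frac{-1434 - -538}{\frac{23219}{27}} - \frac{2648834}{-4885177} = \left(-1434 + 538\right) \frac{27}{23219} - - \frac{2648834}{4885177} = \left(-896\right) \frac{27}{23219} + \frac{2648834}{4885177} = - \frac{3456}{3317} + \frac{2648834}{4885177} = - \frac{8096989334}{16204132109}$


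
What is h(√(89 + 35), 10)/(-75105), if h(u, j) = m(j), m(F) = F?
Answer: -2/15021 ≈ -0.00013315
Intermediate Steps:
h(u, j) = j
h(√(89 + 35), 10)/(-75105) = 10/(-75105) = 10*(-1/75105) = -2/15021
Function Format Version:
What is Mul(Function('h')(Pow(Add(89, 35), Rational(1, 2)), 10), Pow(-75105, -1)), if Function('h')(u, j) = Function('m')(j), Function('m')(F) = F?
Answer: Rational(-2, 15021) ≈ -0.00013315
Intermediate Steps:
Function('h')(u, j) = j
Mul(Function('h')(Pow(Add(89, 35), Rational(1, 2)), 10), Pow(-75105, -1)) = Mul(10, Pow(-75105, -1)) = Mul(10, Rational(-1, 75105)) = Rational(-2, 15021)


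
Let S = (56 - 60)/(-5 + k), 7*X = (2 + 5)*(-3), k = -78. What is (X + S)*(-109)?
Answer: 26705/83 ≈ 321.75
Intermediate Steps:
X = -3 (X = ((2 + 5)*(-3))/7 = (7*(-3))/7 = (⅐)*(-21) = -3)
S = 4/83 (S = (56 - 60)/(-5 - 78) = -4/(-83) = -4*(-1/83) = 4/83 ≈ 0.048193)
(X + S)*(-109) = (-3 + 4/83)*(-109) = -245/83*(-109) = 26705/83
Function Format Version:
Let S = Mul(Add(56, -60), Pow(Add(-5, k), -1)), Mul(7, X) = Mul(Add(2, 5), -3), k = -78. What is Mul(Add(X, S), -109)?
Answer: Rational(26705, 83) ≈ 321.75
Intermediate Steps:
X = -3 (X = Mul(Rational(1, 7), Mul(Add(2, 5), -3)) = Mul(Rational(1, 7), Mul(7, -3)) = Mul(Rational(1, 7), -21) = -3)
S = Rational(4, 83) (S = Mul(Add(56, -60), Pow(Add(-5, -78), -1)) = Mul(-4, Pow(-83, -1)) = Mul(-4, Rational(-1, 83)) = Rational(4, 83) ≈ 0.048193)
Mul(Add(X, S), -109) = Mul(Add(-3, Rational(4, 83)), -109) = Mul(Rational(-245, 83), -109) = Rational(26705, 83)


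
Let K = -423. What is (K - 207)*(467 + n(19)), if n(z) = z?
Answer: -306180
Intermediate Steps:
(K - 207)*(467 + n(19)) = (-423 - 207)*(467 + 19) = -630*486 = -306180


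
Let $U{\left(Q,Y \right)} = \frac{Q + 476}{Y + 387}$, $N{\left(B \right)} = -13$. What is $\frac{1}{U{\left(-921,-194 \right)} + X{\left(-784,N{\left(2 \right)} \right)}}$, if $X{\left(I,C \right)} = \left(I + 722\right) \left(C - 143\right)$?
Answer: $\frac{193}{1866251} \approx 0.00010342$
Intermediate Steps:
$X{\left(I,C \right)} = \left(-143 + C\right) \left(722 + I\right)$ ($X{\left(I,C \right)} = \left(722 + I\right) \left(-143 + C\right) = \left(-143 + C\right) \left(722 + I\right)$)
$U{\left(Q,Y \right)} = \frac{476 + Q}{387 + Y}$
$\frac{1}{U{\left(-921,-194 \right)} + X{\left(-784,N{\left(2 \right)} \right)}} = \frac{1}{\frac{476 - 921}{387 - 194} - -9672} = \frac{1}{\frac{1}{193} \left(-445\right) + \left(-103246 + 112112 - 9386 + 10192\right)} = \frac{1}{\frac{1}{193} \left(-445\right) + 9672} = \frac{1}{- \frac{445}{193} + 9672} = \frac{1}{\frac{1866251}{193}} = \frac{193}{1866251}$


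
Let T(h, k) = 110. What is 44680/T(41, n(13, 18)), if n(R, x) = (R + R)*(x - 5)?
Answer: 4468/11 ≈ 406.18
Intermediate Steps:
n(R, x) = 2*R*(-5 + x) (n(R, x) = (2*R)*(-5 + x) = 2*R*(-5 + x))
44680/T(41, n(13, 18)) = 44680/110 = 44680*(1/110) = 4468/11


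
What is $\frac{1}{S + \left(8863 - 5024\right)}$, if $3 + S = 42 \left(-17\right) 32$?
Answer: $- \frac{1}{19012} \approx -5.2598 \cdot 10^{-5}$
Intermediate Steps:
$S = -22851$ ($S = -3 + 42 \left(-17\right) 32 = -3 - 22848 = -22851$)
$\frac{1}{S + \left(8863 - 5024\right)} = \frac{1}{-22851 + \left(8863 - 5024\right)} = \frac{1}{-22851 + 3839} = \frac{1}{-19012} = - \frac{1}{19012}$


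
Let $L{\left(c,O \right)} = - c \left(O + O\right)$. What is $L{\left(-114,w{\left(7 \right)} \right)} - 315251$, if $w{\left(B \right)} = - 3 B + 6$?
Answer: $-318671$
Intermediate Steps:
$w{\left(B \right)} = 6 - 3 B$
$L{\left(c,O \right)} = - 2 O c$ ($L{\left(c,O \right)} = - c 2 O = - 2 O c$)
$L{\left(-114,w{\left(7 \right)} \right)} - 315251 = \left(-2\right) \left(6 - 21\right) \left(-114\right) - 315251 = \left(-2\right) \left(-15\right) \left(-114\right) - 315251 = -3420 - 315251 = -318671$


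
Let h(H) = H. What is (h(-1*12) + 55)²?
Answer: 1849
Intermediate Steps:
(h(-1*12) + 55)² = (-1*12 + 55)² = (-12 + 55)² = 43² = 1849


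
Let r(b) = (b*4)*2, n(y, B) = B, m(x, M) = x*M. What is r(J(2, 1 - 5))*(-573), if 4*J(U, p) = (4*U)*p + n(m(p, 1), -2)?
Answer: 38964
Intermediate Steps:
m(x, M) = M*x
J(U, p) = -1/2 + U*p (J(U, p) = ((4*U)*p - 2)/4 = (4*U*p - 2)/4 = (-2 + 4*U*p)/4 = -1/2 + U*p)
r(b) = 8*b (r(b) = (4*b)*2 = 8*b)
r(J(2, 1 - 5))*(-573) = (8*(-1/2 + 2*(1 - 5)))*(-573) = (8*(-1/2 + 2*(-4)))*(-573) = (8*(-1/2 - 8))*(-573) = (8*(-17/2))*(-573) = -68*(-573) = 38964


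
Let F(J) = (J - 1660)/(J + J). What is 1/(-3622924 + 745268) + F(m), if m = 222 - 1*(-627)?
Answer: -1166890357/2443129944 ≈ -0.47762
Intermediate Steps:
m = 849 (m = 222 + 627 = 849)
F(J) = (-1660 + J)/(2*J) (F(J) = (-1660 + J)/((2*J)) = (-1660 + J)*(1/(2*J)) = (-1660 + J)/(2*J))
1/(-3622924 + 745268) + F(m) = 1/(-3622924 + 745268) + (½)*(-1660 + 849)/849 = 1/(-2877656) + (½)*(1/849)*(-811) = -1/2877656 - 811/1698 = -1166890357/2443129944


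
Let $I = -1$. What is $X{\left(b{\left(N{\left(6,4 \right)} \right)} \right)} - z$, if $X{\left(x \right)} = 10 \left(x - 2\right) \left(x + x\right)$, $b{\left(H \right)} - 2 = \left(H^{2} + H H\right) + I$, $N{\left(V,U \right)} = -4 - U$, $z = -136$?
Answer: $327796$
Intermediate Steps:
$b{\left(H \right)} = 1 + 2 H^{2}$ ($b{\left(H \right)} = 2 - \left(1 - H^{2} - H H\right) = 2 + \left(\left(H^{2} + H^{2}\right) - 1\right) = 2 + \left(2 H^{2} - 1\right) = 2 + \left(-1 + 2 H^{2}\right) = 1 + 2 H^{2}$)
$X{\left(x \right)} = 20 x \left(-2 + x\right)$ ($X{\left(x \right)} = 10 \left(-2 + x\right) 2 x = 10 \cdot 2 x \left(-2 + x\right) = 20 x \left(-2 + x\right)$)
$X{\left(b{\left(N{\left(6,4 \right)} \right)} \right)} - z = 20 \left(1 + 2 \left(-4 - 4\right)^{2}\right) \left(-2 + \left(1 + 2 \left(-4 - 4\right)^{2}\right)\right) - -136 = 20 \left(1 + 2 \left(-4 - 4\right)^{2}\right) \left(-2 + \left(1 + 2 \left(-4 - 4\right)^{2}\right)\right) + 136 = 20 \left(1 + 2 \left(-8\right)^{2}\right) \left(-2 + \left(1 + 2 \left(-8\right)^{2}\right)\right) + 136 = 20 \left(1 + 2 \cdot 64\right) \left(-2 + \left(1 + 2 \cdot 64\right)\right) + 136 = 20 \left(1 + 128\right) \left(-2 + \left(1 + 128\right)\right) + 136 = 20 \cdot 129 \left(-2 + 129\right) + 136 = 20 \cdot 129 \cdot 127 + 136 = 327660 + 136 = 327796$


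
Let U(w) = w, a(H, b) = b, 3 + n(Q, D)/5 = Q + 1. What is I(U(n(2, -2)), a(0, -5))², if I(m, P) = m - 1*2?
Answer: 4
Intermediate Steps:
n(Q, D) = -10 + 5*Q (n(Q, D) = -15 + 5*(Q + 1) = -15 + 5*(1 + Q) = -15 + (5 + 5*Q) = -10 + 5*Q)
I(m, P) = -2 + m (I(m, P) = m - 2 = -2 + m)
I(U(n(2, -2)), a(0, -5))² = (-2 + (-10 + 5*2))² = (-2 + (-10 + 10))² = (-2 + 0)² = (-2)² = 4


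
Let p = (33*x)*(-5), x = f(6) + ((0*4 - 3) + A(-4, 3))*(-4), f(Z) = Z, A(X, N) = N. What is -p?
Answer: 990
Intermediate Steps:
x = 6 (x = 6 + ((0*4 - 3) + 3)*(-4) = 6 + ((0 - 3) + 3)*(-4) = 6 + (-3 + 3)*(-4) = 6 + 0*(-4) = 6 + 0 = 6)
p = -990 (p = (33*6)*(-5) = 198*(-5) = -990)
-p = -1*(-990) = 990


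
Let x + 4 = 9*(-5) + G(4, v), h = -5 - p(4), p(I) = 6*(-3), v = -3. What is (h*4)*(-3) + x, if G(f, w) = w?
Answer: -208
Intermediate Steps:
p(I) = -18
h = 13 (h = -5 - 1*(-18) = -5 + 18 = 13)
x = -52 (x = -4 + (9*(-5) - 3) = -4 + (-45 - 3) = -4 - 48 = -52)
(h*4)*(-3) + x = (13*4)*(-3) - 52 = 52*(-3) - 52 = -156 - 52 = -208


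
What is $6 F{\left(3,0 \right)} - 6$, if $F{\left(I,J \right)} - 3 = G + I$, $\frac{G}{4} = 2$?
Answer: $78$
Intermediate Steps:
$G = 8$ ($G = 4 \cdot 2 = 8$)
$F{\left(I,J \right)} = 11 + I$ ($F{\left(I,J \right)} = 3 + \left(8 + I\right) = 11 + I$)
$6 F{\left(3,0 \right)} - 6 = 6 \left(11 + 3\right) - 6 = 6 \cdot 14 - 6 = 84 - 6 = 78$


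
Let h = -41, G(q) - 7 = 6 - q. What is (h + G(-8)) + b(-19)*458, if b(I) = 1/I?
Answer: -838/19 ≈ -44.105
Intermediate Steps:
G(q) = 13 - q (G(q) = 7 + (6 - q) = 13 - q)
(h + G(-8)) + b(-19)*458 = (-41 + (13 - 1*(-8))) + 458/(-19) = (-41 + (13 + 8)) - 1/19*458 = (-41 + 21) - 458/19 = -20 - 458/19 = -838/19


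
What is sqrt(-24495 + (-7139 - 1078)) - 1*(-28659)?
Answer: 28659 + 2*I*sqrt(8178) ≈ 28659.0 + 180.86*I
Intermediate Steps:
sqrt(-24495 + (-7139 - 1078)) - 1*(-28659) = sqrt(-24495 - 8217) + 28659 = sqrt(-32712) + 28659 = 2*I*sqrt(8178) + 28659 = 28659 + 2*I*sqrt(8178)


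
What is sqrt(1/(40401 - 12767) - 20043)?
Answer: I*sqrt(15305595524474)/27634 ≈ 141.57*I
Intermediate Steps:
sqrt(1/(40401 - 12767) - 20043) = sqrt(1/27634 - 20043) = sqrt(-553868261/27634) = I*sqrt(15305595524474)/27634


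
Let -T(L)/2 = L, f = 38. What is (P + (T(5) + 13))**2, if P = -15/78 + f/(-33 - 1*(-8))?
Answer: 700569/422500 ≈ 1.6582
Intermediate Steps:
T(L) = -2*L
P = -1113/650 (P = -15/78 + 38/(-33 - 1*(-8)) = -15*1/78 + 38/(-33 + 8) = -5/26 + 38/(-25) = -5/26 + 38*(-1/25) = -5/26 - 38/25 = -1113/650 ≈ -1.7123)
(P + (T(5) + 13))**2 = (-1113/650 + (-2*5 + 13))**2 = (-1113/650 + (-10 + 13))**2 = (-1113/650 + 3)**2 = (837/650)**2 = 700569/422500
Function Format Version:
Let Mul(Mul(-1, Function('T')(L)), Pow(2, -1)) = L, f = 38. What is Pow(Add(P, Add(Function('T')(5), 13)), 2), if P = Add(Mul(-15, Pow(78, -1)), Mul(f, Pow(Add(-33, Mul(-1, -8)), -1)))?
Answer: Rational(700569, 422500) ≈ 1.6582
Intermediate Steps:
Function('T')(L) = Mul(-2, L)
P = Rational(-1113, 650) (P = Add(Mul(-15, Pow(78, -1)), Mul(38, Pow(Add(-33, Mul(-1, -8)), -1))) = Add(Mul(-15, Rational(1, 78)), Mul(38, Pow(Add(-33, 8), -1))) = Add(Rational(-5, 26), Mul(38, Pow(-25, -1))) = Add(Rational(-5, 26), Mul(38, Rational(-1, 25))) = Add(Rational(-5, 26), Rational(-38, 25)) = Rational(-1113, 650) ≈ -1.7123)
Pow(Add(P, Add(Function('T')(5), 13)), 2) = Pow(Add(Rational(-1113, 650), Add(Mul(-2, 5), 13)), 2) = Pow(Add(Rational(-1113, 650), Add(-10, 13)), 2) = Pow(Add(Rational(-1113, 650), 3), 2) = Pow(Rational(837, 650), 2) = Rational(700569, 422500)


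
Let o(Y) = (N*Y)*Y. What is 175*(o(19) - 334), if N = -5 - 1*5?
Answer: -690200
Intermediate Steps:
N = -10 (N = -5 - 5 = -10)
o(Y) = -10*Y² (o(Y) = (-10*Y)*Y = -10*Y²)
175*(o(19) - 334) = 175*(-10*19² - 334) = 175*(-10*361 - 334) = 175*(-3610 - 334) = 175*(-3944) = -690200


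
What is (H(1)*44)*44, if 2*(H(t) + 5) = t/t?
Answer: -8712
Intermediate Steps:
H(t) = -9/2 (H(t) = -5 + (t/t)/2 = -5 + (½)*1 = -5 + ½ = -9/2)
(H(1)*44)*44 = -9/2*44*44 = -198*44 = -8712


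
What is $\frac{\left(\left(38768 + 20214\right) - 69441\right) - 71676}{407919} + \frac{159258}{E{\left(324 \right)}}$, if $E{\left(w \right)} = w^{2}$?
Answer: $\frac{3130120019}{2378983608} \approx 1.3157$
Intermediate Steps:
$\frac{\left(\left(38768 + 20214\right) - 69441\right) - 71676}{407919} + \frac{159258}{E{\left(324 \right)}} = \frac{\left(\left(38768 + 20214\right) - 69441\right) - 71676}{407919} + \frac{159258}{324^{2}} = \left(\left(58982 - 69441\right) - 71676\right) \frac{1}{407919} + \frac{159258}{104976} = \left(-10459 - 71676\right) \frac{1}{407919} + 159258 \cdot \frac{1}{104976} = \left(-82135\right) \frac{1}{407919} + \frac{26543}{17496} = - \frac{82135}{407919} + \frac{26543}{17496} = \frac{3130120019}{2378983608}$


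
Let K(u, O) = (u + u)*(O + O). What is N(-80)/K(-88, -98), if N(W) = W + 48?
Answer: -1/1078 ≈ -0.00092764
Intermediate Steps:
N(W) = 48 + W
K(u, O) = 4*O*u (K(u, O) = (2*u)*(2*O) = 4*O*u)
N(-80)/K(-88, -98) = (48 - 80)/((4*(-98)*(-88))) = -32/34496 = -32*1/34496 = -1/1078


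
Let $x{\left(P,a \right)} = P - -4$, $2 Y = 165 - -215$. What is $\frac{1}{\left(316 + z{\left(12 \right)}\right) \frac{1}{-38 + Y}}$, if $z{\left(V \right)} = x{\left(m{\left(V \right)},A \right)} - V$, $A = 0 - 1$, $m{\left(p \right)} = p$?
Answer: $\frac{19}{40} \approx 0.475$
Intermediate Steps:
$Y = 190$ ($Y = \frac{165 - -215}{2} = \frac{165 + 215}{2} = \frac{1}{2} \cdot 380 = 190$)
$A = -1$ ($A = 0 - 1 = -1$)
$x{\left(P,a \right)} = 4 + P$ ($x{\left(P,a \right)} = P + 4 = 4 + P$)
$z{\left(V \right)} = 4$ ($z{\left(V \right)} = \left(4 + V\right) - V = 4$)
$\frac{1}{\left(316 + z{\left(12 \right)}\right) \frac{1}{-38 + Y}} = \frac{1}{\left(316 + 4\right) \frac{1}{-38 + 190}} = \frac{1}{320 \cdot \frac{1}{152}} = \frac{1}{\frac{40}{19}} = \frac{19}{40}$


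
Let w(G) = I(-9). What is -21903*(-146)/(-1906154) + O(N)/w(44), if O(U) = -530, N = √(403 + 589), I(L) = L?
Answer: 490740539/8577693 ≈ 57.211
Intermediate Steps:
N = 4*√62 (N = √992 = 4*√62 ≈ 31.496)
w(G) = -9
-21903*(-146)/(-1906154) + O(N)/w(44) = -21903*(-146)/(-1906154) - 530/(-9) = 3197838*(-1/1906154) - 530*(-⅑) = -1598919/953077 + 530/9 = 490740539/8577693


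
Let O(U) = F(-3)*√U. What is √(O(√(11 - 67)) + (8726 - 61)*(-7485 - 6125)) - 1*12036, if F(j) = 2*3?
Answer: -12036 + √(-117930650 + 6*2^(¾)*7^(¼)*√I) ≈ -12036.0 + 10860.0*I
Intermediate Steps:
F(j) = 6
O(U) = 6*√U
√(O(√(11 - 67)) + (8726 - 61)*(-7485 - 6125)) - 1*12036 = √(6*√(√(11 - 67)) + (8726 - 61)*(-7485 - 6125)) - 1*12036 = √(6*√(√(-56)) + 8665*(-13610)) - 12036 = √(6*√(2*I*√14) - 117930650) - 12036 = √(6*(2^(¾)*7^(¼)*√I) - 117930650) - 12036 = √(6*2^(¾)*7^(¼)*√I - 117930650) - 12036 = √(-117930650 + 6*2^(¾)*7^(¼)*√I) - 12036 = -12036 + √(-117930650 + 6*2^(¾)*7^(¼)*√I)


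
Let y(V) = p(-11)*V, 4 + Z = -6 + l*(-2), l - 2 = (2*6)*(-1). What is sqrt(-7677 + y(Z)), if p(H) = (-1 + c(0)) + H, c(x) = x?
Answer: I*sqrt(7797) ≈ 88.301*I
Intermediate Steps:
l = -10 (l = 2 + (2*6)*(-1) = 2 + 12*(-1) = 2 - 12 = -10)
p(H) = -1 + H (p(H) = (-1 + 0) + H = -1 + H)
Z = 10 (Z = -4 + (-6 - 10*(-2)) = -4 + (-6 + 20) = -4 + 14 = 10)
y(V) = -12*V (y(V) = (-1 - 11)*V = -12*V)
sqrt(-7677 + y(Z)) = sqrt(-7677 - 12*10) = sqrt(-7677 - 120) = sqrt(-7797) = I*sqrt(7797)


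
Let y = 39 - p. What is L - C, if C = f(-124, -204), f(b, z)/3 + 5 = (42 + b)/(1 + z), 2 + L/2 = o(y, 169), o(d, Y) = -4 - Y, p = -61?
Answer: -68251/203 ≈ -336.21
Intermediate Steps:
y = 100 (y = 39 - 1*(-61) = 39 + 61 = 100)
L = -350 (L = -4 + 2*(-4 - 1*169) = -4 + 2*(-4 - 169) = -4 + 2*(-173) = -4 - 346 = -350)
f(b, z) = -15 + 3*(42 + b)/(1 + z) (f(b, z) = -15 + 3*((42 + b)/(1 + z)) = -15 + 3*(42 + b)/(1 + z))
C = -2799/203 (C = 3*(37 - 124 - 5*(-204))/(1 - 204) = 3*(37 - 124 + 1020)/(-203) = 3*(-1/203)*933 = -2799/203 ≈ -13.788)
L - C = -350 - 1*(-2799/203) = -350 + 2799/203 = -68251/203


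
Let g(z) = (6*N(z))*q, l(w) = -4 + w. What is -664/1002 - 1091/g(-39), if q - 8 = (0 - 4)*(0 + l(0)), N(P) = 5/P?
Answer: 780667/13360 ≈ 58.433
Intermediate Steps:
q = 24 (q = 8 + (0 - 4)*(0 + (-4 + 0)) = 8 - 4*(0 - 4) = 8 - 4*(-4) = 8 + 16 = 24)
g(z) = 720/z (g(z) = (6*(5/z))*24 = (30/z)*24 = 720/z)
-664/1002 - 1091/g(-39) = -664/1002 - 1091/(720/(-39)) = -664*1/1002 - 1091/(720*(-1/39)) = -332/501 - 1091/(-240/13) = -332/501 - 1091*(-13/240) = -332/501 + 14183/240 = 780667/13360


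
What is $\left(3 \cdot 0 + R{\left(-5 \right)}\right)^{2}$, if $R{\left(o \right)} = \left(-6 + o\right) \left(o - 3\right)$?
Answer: $7744$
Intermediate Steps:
$R{\left(o \right)} = \left(-6 + o\right) \left(-3 + o\right)$
$\left(3 \cdot 0 + R{\left(-5 \right)}\right)^{2} = \left(3 \cdot 0 + \left(18 + \left(-5\right)^{2} - -45\right)\right)^{2} = \left(0 + \left(18 + 25 + 45\right)\right)^{2} = \left(0 + 88\right)^{2} = 88^{2} = 7744$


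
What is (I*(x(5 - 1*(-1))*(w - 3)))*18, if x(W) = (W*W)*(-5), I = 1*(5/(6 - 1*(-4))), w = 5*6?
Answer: -43740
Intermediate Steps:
w = 30
I = ½ (I = 1*(5/(6 + 4)) = 1*(5/10) = 1*(5*(⅒)) = 1*(½) = ½ ≈ 0.50000)
x(W) = -5*W² (x(W) = W²*(-5) = -5*W²)
(I*(x(5 - 1*(-1))*(w - 3)))*18 = (((-5*(5 - 1*(-1))²)*(30 - 3))/2)*18 = ((-5*(5 + 1)²*27)/2)*18 = ((-5*6²*27)/2)*18 = ((-5*36*27)/2)*18 = ((-180*27)/2)*18 = ((½)*(-4860))*18 = -2430*18 = -43740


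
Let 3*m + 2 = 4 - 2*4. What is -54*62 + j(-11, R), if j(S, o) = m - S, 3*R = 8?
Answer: -3339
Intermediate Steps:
R = 8/3 (R = (⅓)*8 = 8/3 ≈ 2.6667)
m = -2 (m = -⅔ + (4 - 2*4)/3 = -⅔ + (4 - 8)/3 = -⅔ + (⅓)*(-4) = -⅔ - 4/3 = -2)
j(S, o) = -2 - S
-54*62 + j(-11, R) = -54*62 + (-2 - 1*(-11)) = -3348 + (-2 + 11) = -3348 + 9 = -3339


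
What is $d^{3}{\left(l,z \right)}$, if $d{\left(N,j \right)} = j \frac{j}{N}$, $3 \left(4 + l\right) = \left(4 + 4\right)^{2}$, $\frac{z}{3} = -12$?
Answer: $\frac{918330048}{2197} \approx 4.1799 \cdot 10^{5}$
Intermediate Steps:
$z = -36$ ($z = 3 \left(-12\right) = -36$)
$l = \frac{52}{3}$ ($l = -4 + \frac{\left(4 + 4\right)^{2}}{3} = -4 + \frac{8^{2}}{3} = -4 + \frac{1}{3} \cdot 64 = -4 + \frac{64}{3} = \frac{52}{3} \approx 17.333$)
$d{\left(N,j \right)} = \frac{j^{2}}{N}$
$d^{3}{\left(l,z \right)} = \left(\frac{\left(-36\right)^{2}}{\frac{52}{3}}\right)^{3} = \left(\frac{3}{52} \cdot 1296\right)^{3} = \left(\frac{972}{13}\right)^{3} = \frac{918330048}{2197}$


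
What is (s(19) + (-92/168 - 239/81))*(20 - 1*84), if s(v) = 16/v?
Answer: 1831328/10773 ≈ 169.99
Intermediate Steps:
(s(19) + (-92/168 - 239/81))*(20 - 1*84) = (16/19 + (-92/168 - 239/81))*(20 - 1*84) = (16*(1/19) + (-92*1/168 - 239*1/81))*(20 - 84) = (16/19 + (-23/42 - 239/81))*(-64) = (16/19 - 3967/1134)*(-64) = -57229/21546*(-64) = 1831328/10773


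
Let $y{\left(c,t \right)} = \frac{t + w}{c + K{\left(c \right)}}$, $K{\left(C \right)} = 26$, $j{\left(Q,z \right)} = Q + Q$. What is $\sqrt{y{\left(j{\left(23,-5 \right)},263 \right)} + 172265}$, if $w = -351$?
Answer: $\frac{\sqrt{1550374}}{3} \approx 415.05$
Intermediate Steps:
$j{\left(Q,z \right)} = 2 Q$
$y{\left(c,t \right)} = \frac{-351 + t}{26 + c}$ ($y{\left(c,t \right)} = \frac{t - 351}{c + 26} = \frac{-351 + t}{26 + c}$)
$\sqrt{y{\left(j{\left(23,-5 \right)},263 \right)} + 172265} = \sqrt{\frac{-351 + 263}{26 + 2 \cdot 23} + 172265} = \sqrt{\frac{1}{26 + 46} \left(-88\right) + 172265} = \sqrt{\frac{1}{72} \left(-88\right) + 172265} = \sqrt{- \frac{11}{9} + 172265} = \sqrt{\frac{1550374}{9}} = \frac{\sqrt{1550374}}{3}$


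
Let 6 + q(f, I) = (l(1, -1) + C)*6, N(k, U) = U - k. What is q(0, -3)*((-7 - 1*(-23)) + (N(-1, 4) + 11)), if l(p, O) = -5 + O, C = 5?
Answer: -384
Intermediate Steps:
q(f, I) = -12 (q(f, I) = -6 + ((-5 - 1) + 5)*6 = -6 + (-6 + 5)*6 = -6 - 1*6 = -6 - 6 = -12)
q(0, -3)*((-7 - 1*(-23)) + (N(-1, 4) + 11)) = -12*((-7 - 1*(-23)) + ((4 - 1*(-1)) + 11)) = -12*((-7 + 23) + ((4 + 1) + 11)) = -12*(16 + (5 + 11)) = -12*(16 + 16) = -12*32 = -384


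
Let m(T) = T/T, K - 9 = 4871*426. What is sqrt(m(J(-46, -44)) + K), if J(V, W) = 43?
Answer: 4*sqrt(129691) ≈ 1440.5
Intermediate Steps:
K = 2075055 (K = 9 + 4871*426 = 9 + 2075046 = 2075055)
m(T) = 1
sqrt(m(J(-46, -44)) + K) = sqrt(1 + 2075055) = sqrt(2075056) = 4*sqrt(129691)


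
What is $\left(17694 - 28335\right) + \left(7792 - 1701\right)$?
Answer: $-4550$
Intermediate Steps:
$\left(17694 - 28335\right) + \left(7792 - 1701\right) = -10641 + 6091 = -4550$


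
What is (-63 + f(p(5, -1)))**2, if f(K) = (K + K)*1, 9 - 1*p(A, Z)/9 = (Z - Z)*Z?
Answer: 9801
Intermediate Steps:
p(A, Z) = 81 (p(A, Z) = 81 - 9*(Z - Z)*Z = 81 - 0*Z = 81 - 9*0 = 81 + 0 = 81)
f(K) = 2*K (f(K) = (2*K)*1 = 2*K)
(-63 + f(p(5, -1)))**2 = (-63 + 2*81)**2 = (-63 + 162)**2 = 99**2 = 9801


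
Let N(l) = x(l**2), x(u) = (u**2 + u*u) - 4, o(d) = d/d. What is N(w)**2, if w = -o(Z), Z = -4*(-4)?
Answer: 4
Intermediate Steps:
Z = 16
o(d) = 1
w = -1 (w = -1*1 = -1)
x(u) = -4 + 2*u**2 (x(u) = (u**2 + u**2) - 4 = 2*u**2 - 4 = -4 + 2*u**2)
N(l) = -4 + 2*l**4 (N(l) = -4 + 2*(l**2)**2 = -4 + 2*l**4)
N(w)**2 = (-4 + 2*(-1)**4)**2 = (-4 + 2*1)**2 = (-4 + 2)**2 = (-2)**2 = 4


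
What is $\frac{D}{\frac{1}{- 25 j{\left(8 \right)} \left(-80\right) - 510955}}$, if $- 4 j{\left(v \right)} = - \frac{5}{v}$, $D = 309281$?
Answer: $- \frac{315864046085}{2} \approx -1.5793 \cdot 10^{11}$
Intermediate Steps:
$j{\left(v \right)} = \frac{5}{4 v}$ ($j{\left(v \right)} = - \frac{\left(-5\right) \frac{1}{v}}{4} = \frac{5}{4 v}$)
$\frac{D}{\frac{1}{- 25 j{\left(8 \right)} \left(-80\right) - 510955}} = \frac{309281}{\frac{1}{- 25 \frac{5}{4 \cdot 8} \left(-80\right) - 510955}} = \frac{309281}{\frac{1}{- 25 \cdot \frac{5}{4} \cdot \frac{1}{8} \left(-80\right) - 510955}} = \frac{309281}{\frac{1}{\left(-25\right) \frac{5}{32} \left(-80\right) - 510955}} = \frac{309281}{\frac{1}{\left(- \frac{125}{32}\right) \left(-80\right) - 510955}} = \frac{309281}{\frac{1}{\frac{625}{2} - 510955}} = \frac{309281}{\frac{1}{- \frac{1021285}{2}}} = \frac{309281}{- \frac{2}{1021285}} = 309281 \left(- \frac{1021285}{2}\right) = - \frac{315864046085}{2}$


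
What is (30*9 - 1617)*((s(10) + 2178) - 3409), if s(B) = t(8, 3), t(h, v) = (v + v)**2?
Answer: 1609665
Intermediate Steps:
t(h, v) = 4*v**2 (t(h, v) = (2*v)**2 = 4*v**2)
s(B) = 36 (s(B) = 4*3**2 = 4*9 = 36)
(30*9 - 1617)*((s(10) + 2178) - 3409) = (30*9 - 1617)*((36 + 2178) - 3409) = (270 - 1617)*(2214 - 3409) = -1347*(-1195) = 1609665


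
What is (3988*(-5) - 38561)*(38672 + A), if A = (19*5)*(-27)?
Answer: -2112295607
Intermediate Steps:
A = -2565 (A = 95*(-27) = -2565)
(3988*(-5) - 38561)*(38672 + A) = (3988*(-5) - 38561)*(38672 - 2565) = (-19940 - 38561)*36107 = -58501*36107 = -2112295607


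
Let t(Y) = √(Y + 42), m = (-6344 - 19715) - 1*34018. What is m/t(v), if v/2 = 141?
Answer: -60077/18 ≈ -3337.6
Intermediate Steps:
m = -60077 (m = -26059 - 34018 = -60077)
v = 282 (v = 2*141 = 282)
t(Y) = √(42 + Y)
m/t(v) = -60077/√(42 + 282) = -60077/(√324) = -60077/18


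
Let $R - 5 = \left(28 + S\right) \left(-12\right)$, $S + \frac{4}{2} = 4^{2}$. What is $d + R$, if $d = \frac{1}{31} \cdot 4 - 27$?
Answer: $- \frac{16302}{31} \approx -525.87$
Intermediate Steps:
$S = 14$ ($S = -2 + 4^{2} = -2 + 16 = 14$)
$R = -499$ ($R = 5 + \left(28 + 14\right) \left(-12\right) = 5 + 42 \left(-12\right) = 5 - 504 = -499$)
$d = - \frac{833}{31}$ ($d = \frac{1}{31} \cdot 4 - 27 = \frac{4}{31} - 27 = - \frac{833}{31} \approx -26.871$)
$d + R = - \frac{833}{31} - 499 = - \frac{16302}{31}$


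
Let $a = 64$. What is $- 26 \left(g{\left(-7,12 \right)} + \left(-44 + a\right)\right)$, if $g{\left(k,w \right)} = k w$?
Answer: $1664$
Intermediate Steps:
$- 26 \left(g{\left(-7,12 \right)} + \left(-44 + a\right)\right) = - 26 \left(\left(-7\right) 12 + \left(-44 + 64\right)\right) = - 26 \left(-84 + 20\right) = \left(-26\right) \left(-64\right) = 1664$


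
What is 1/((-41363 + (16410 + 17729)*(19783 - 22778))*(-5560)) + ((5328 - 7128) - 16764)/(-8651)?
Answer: 10557707574269771/4919991824226080 ≈ 2.1459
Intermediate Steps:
1/((-41363 + (16410 + 17729)*(19783 - 22778))*(-5560)) + ((5328 - 7128) - 16764)/(-8651) = -1/5560/(-41363 + 34139*(-2995)) + (-1800 - 16764)*(-1/8651) = -1/5560/(-41363 - 102246305) - 18564*(-1/8651) = -1/5560/(-102287668) + 18564/8651 = -1/102287668*(-1/5560) + 18564/8651 = 1/568719434080 + 18564/8651 = 10557707574269771/4919991824226080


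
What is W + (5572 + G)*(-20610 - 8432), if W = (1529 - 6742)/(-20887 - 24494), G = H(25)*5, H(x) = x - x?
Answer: -7343645265931/45381 ≈ -1.6182e+8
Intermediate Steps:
H(x) = 0
G = 0 (G = 0*5 = 0)
W = 5213/45381 (W = -5213/(-45381) = -5213*(-1/45381) = 5213/45381 ≈ 0.11487)
W + (5572 + G)*(-20610 - 8432) = 5213/45381 + (5572 + 0)*(-20610 - 8432) = 5213/45381 + 5572*(-29042) = 5213/45381 - 161822024 = -7343645265931/45381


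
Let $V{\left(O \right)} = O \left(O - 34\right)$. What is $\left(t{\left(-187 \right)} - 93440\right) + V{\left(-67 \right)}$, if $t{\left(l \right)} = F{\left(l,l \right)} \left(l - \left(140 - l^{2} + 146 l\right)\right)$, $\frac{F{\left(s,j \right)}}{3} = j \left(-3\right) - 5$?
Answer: $103235919$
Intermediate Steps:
$F{\left(s,j \right)} = -15 - 9 j$ ($F{\left(s,j \right)} = 3 \left(j \left(-3\right) - 5\right) = 3 \left(- 3 j - 5\right) = 3 \left(-5 - 3 j\right) = -15 - 9 j$)
$t{\left(l \right)} = \left(-15 - 9 l\right) \left(-140 + l^{2} - 145 l\right)$ ($t{\left(l \right)} = \left(-15 - 9 l\right) \left(l - \left(140 - l^{2} + 146 l\right)\right) = \left(-15 - 9 l\right) \left(-140 + l^{2} - 145 l\right)$)
$V{\left(O \right)} = O \left(-34 + O\right)$
$\left(t{\left(-187 \right)} - 93440\right) + V{\left(-67 \right)} = \left(3 \left(5 + 3 \left(-187\right)\right) \left(140 - \left(-187\right)^{2} + 145 \left(-187\right)\right) - 93440\right) - 67 \left(-34 - 67\right) = \left(3 \left(5 - 561\right) \left(140 - 34969 - 27115\right) - 93440\right) - -6767 = \left(3 \left(-556\right) \left(140 - 34969 - 27115\right) - 93440\right) + 6767 = \left(3 \left(-556\right) \left(-61944\right) - 93440\right) + 6767 = \left(103322592 - 93440\right) + 6767 = 103229152 + 6767 = 103235919$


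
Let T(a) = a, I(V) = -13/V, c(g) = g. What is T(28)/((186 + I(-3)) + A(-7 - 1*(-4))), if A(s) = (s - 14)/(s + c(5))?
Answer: 168/1091 ≈ 0.15399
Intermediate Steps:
A(s) = (-14 + s)/(5 + s) (A(s) = (s - 14)/(s + 5) = (-14 + s)/(5 + s))
T(28)/((186 + I(-3)) + A(-7 - 1*(-4))) = 28/((186 - 13/(-3)) + (-14 + (-7 - 1*(-4)))/(5 + (-7 - 1*(-4)))) = 28/((186 - 13*(-⅓)) + (-14 + (-7 + 4))/(5 + (-7 + 4))) = 28/((186 + 13/3) + (-14 - 3)/(5 - 3)) = 28/(571/3 - 17/2) = 28/(1091/6) = 28*(6/1091) = 168/1091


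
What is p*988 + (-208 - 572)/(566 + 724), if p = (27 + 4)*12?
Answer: 15804022/43 ≈ 3.6754e+5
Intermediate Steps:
p = 372 (p = 31*12 = 372)
p*988 + (-208 - 572)/(566 + 724) = 372*988 + (-208 - 572)/(566 + 724) = 367536 - 780/1290 = 367536 - 780*1/1290 = 367536 - 26/43 = 15804022/43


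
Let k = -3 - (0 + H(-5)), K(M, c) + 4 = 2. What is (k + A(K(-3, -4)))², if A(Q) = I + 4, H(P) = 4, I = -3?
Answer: 36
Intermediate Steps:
K(M, c) = -2 (K(M, c) = -4 + 2 = -2)
k = -7 (k = -3 - (0 + 4) = -3 - 1*4 = -3 - 4 = -7)
A(Q) = 1 (A(Q) = -3 + 4 = 1)
(k + A(K(-3, -4)))² = (-7 + 1)² = (-6)² = 36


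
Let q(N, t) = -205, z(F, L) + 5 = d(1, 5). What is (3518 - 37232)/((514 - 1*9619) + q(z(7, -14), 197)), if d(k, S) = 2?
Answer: 16857/4655 ≈ 3.6213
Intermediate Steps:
z(F, L) = -3 (z(F, L) = -5 + 2 = -3)
(3518 - 37232)/((514 - 1*9619) + q(z(7, -14), 197)) = (3518 - 37232)/((514 - 1*9619) - 205) = -33714/((514 - 9619) - 205) = -33714/(-9105 - 205) = -33714/(-9310) = -33714*(-1/9310) = 16857/4655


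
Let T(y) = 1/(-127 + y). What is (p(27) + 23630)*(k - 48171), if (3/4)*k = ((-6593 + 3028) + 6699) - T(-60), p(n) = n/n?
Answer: -194401957515/187 ≈ -1.0396e+9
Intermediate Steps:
p(n) = 1
k = 781412/187 (k = 4*(((-6593 + 3028) + 6699) - 1/(-127 - 60))/3 = 4*((-3565 + 6699) - 1/(-187))/3 = 4*(3134 - 1*(-1/187))/3 = 4*(3134 + 1/187)/3 = (4/3)*(586059/187) = 781412/187 ≈ 4178.7)
(p(27) + 23630)*(k - 48171) = (1 + 23630)*(781412/187 - 48171) = 23631*(-8226565/187) = -194401957515/187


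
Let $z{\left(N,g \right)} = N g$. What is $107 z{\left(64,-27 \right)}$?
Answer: $-184896$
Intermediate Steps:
$107 z{\left(64,-27 \right)} = 107 \cdot 64 \left(-27\right) = 107 \left(-1728\right) = -184896$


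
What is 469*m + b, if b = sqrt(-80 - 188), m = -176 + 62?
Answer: -53466 + 2*I*sqrt(67) ≈ -53466.0 + 16.371*I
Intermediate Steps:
m = -114
b = 2*I*sqrt(67) (b = sqrt(-268) = 2*I*sqrt(67) ≈ 16.371*I)
469*m + b = 469*(-114) + 2*I*sqrt(67) = -53466 + 2*I*sqrt(67)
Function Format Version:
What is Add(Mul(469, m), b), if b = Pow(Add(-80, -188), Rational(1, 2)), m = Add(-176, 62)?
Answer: Add(-53466, Mul(2, I, Pow(67, Rational(1, 2)))) ≈ Add(-53466., Mul(16.371, I))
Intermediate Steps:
m = -114
b = Mul(2, I, Pow(67, Rational(1, 2))) (b = Pow(-268, Rational(1, 2)) = Mul(2, I, Pow(67, Rational(1, 2))) ≈ Mul(16.371, I))
Add(Mul(469, m), b) = Add(Mul(469, -114), Mul(2, I, Pow(67, Rational(1, 2)))) = Add(-53466, Mul(2, I, Pow(67, Rational(1, 2))))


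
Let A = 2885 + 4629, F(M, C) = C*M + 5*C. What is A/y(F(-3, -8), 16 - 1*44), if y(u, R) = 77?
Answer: 7514/77 ≈ 97.584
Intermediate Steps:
F(M, C) = 5*C + C*M
A = 7514
A/y(F(-3, -8), 16 - 1*44) = 7514/77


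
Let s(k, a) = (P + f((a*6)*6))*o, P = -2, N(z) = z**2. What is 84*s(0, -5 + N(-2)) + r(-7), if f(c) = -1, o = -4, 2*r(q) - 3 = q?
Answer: 1006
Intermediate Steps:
r(q) = 3/2 + q/2
s(k, a) = 12 (s(k, a) = (-2 - 1)*(-4) = -3*(-4) = 12)
84*s(0, -5 + N(-2)) + r(-7) = 84*12 + (3/2 + (1/2)*(-7)) = 1008 + (3/2 - 7/2) = 1008 - 2 = 1006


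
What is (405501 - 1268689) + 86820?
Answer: -776368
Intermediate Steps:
(405501 - 1268689) + 86820 = -863188 + 86820 = -776368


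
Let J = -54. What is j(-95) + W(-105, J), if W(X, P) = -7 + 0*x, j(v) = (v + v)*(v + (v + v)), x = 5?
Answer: 54143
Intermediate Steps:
j(v) = 6*v² (j(v) = (2*v)*(v + 2*v) = (2*v)*(3*v) = 6*v²)
W(X, P) = -7 (W(X, P) = -7 + 0*5 = -7 + 0 = -7)
j(-95) + W(-105, J) = 6*(-95)² - 7 = 6*9025 - 7 = 54150 - 7 = 54143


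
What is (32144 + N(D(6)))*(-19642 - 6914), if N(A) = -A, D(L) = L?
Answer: -853456728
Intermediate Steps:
(32144 + N(D(6)))*(-19642 - 6914) = (32144 - 1*6)*(-19642 - 6914) = (32144 - 6)*(-26556) = 32138*(-26556) = -853456728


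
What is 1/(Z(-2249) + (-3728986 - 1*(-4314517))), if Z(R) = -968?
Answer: 1/584563 ≈ 1.7107e-6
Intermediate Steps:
1/(Z(-2249) + (-3728986 - 1*(-4314517))) = 1/(-968 + (-3728986 - 1*(-4314517))) = 1/(-968 + (-3728986 + 4314517)) = 1/(-968 + 585531) = 1/584563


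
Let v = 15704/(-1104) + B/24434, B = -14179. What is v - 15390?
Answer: -12985834631/842973 ≈ -15405.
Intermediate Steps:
v = -12480161/842973 (v = 15704/(-1104) - 14179/24434 = 15704*(-1/1104) - 14179*1/24434 = -1963/138 - 14179/24434 = -12480161/842973 ≈ -14.805)
v - 15390 = -12480161/842973 - 15390 = -12985834631/842973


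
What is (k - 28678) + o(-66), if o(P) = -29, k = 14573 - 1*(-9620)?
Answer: -4514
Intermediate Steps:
k = 24193 (k = 14573 + 9620 = 24193)
(k - 28678) + o(-66) = (24193 - 28678) - 29 = -4485 - 29 = -4514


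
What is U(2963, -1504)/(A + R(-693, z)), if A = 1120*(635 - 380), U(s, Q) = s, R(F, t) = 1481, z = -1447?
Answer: 2963/287081 ≈ 0.010321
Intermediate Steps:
A = 285600 (A = 1120*255 = 285600)
U(2963, -1504)/(A + R(-693, z)) = 2963/(285600 + 1481) = 2963/287081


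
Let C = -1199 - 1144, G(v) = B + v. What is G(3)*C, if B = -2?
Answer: -2343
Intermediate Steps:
G(v) = -2 + v
C = -2343
G(3)*C = (-2 + 3)*(-2343) = 1*(-2343) = -2343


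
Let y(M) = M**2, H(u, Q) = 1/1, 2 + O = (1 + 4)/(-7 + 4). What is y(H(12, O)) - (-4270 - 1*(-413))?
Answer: 3858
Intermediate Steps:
O = -11/3 (O = -2 + (1 + 4)/(-7 + 4) = -2 + 5/(-3) = -2 + 5*(-1/3) = -2 - 5/3 = -11/3 ≈ -3.6667)
H(u, Q) = 1
y(H(12, O)) - (-4270 - 1*(-413)) = 1**2 - (-4270 - 1*(-413)) = 1 - (-4270 + 413) = 1 - 1*(-3857) = 1 + 3857 = 3858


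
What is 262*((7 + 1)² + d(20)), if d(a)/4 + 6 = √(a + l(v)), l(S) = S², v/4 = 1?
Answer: 16768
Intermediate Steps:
v = 4 (v = 4*1 = 4)
d(a) = -24 + 4*√(16 + a) (d(a) = -24 + 4*√(a + 4²) = -24 + 4*√(a + 16) = -24 + 4*√(16 + a))
262*((7 + 1)² + d(20)) = 262*((7 + 1)² + (-24 + 4*√(16 + 20))) = 262*(8² + (-24 + 4*√36)) = 262*(64 + (-24 + 4*6)) = 262*(64 + (-24 + 24)) = 262*(64 + 0) = 262*64 = 16768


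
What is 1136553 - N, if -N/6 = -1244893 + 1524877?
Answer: 2816457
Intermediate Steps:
N = -1679904 (N = -6*(-1244893 + 1524877) = -6*279984 = -1679904)
1136553 - N = 1136553 - 1*(-1679904) = 1136553 + 1679904 = 2816457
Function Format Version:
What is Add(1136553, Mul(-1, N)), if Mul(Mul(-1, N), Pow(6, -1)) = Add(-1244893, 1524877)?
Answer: 2816457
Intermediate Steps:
N = -1679904 (N = Mul(-6, Add(-1244893, 1524877)) = Mul(-6, 279984) = -1679904)
Add(1136553, Mul(-1, N)) = Add(1136553, Mul(-1, -1679904)) = Add(1136553, 1679904) = 2816457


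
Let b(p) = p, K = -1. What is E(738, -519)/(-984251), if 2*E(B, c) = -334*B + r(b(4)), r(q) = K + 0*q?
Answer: 246493/1968502 ≈ 0.12522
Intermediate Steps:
r(q) = -1 (r(q) = -1 + 0*q = -1 + 0 = -1)
E(B, c) = -½ - 167*B (E(B, c) = (-334*B - 1)/2 = (-1 - 334*B)/2 = -½ - 167*B)
E(738, -519)/(-984251) = (-½ - 167*738)/(-984251) = (-½ - 123246)*(-1/984251) = -246493/2*(-1/984251) = 246493/1968502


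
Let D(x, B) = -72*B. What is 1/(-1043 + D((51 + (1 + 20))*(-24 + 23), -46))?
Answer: 1/2269 ≈ 0.00044072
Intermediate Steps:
1/(-1043 + D((51 + (1 + 20))*(-24 + 23), -46)) = 1/(-1043 - 72*(-46)) = 1/(-1043 + 3312) = 1/2269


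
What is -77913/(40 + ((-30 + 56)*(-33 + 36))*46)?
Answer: -77913/3628 ≈ -21.475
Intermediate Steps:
-77913/(40 + ((-30 + 56)*(-33 + 36))*46) = -77913/(40 + (26*3)*46) = -77913/(40 + 78*46) = -77913/(40 + 3588) = -77913/3628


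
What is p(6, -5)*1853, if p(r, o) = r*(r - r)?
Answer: 0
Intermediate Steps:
p(r, o) = 0 (p(r, o) = r*0 = 0)
p(6, -5)*1853 = 0*1853 = 0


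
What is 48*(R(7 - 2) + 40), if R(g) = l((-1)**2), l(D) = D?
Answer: 1968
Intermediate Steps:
R(g) = 1 (R(g) = (-1)**2 = 1)
48*(R(7 - 2) + 40) = 48*(1 + 40) = 48*41 = 1968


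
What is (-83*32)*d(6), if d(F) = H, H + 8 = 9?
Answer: -2656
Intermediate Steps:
H = 1 (H = -8 + 9 = 1)
d(F) = 1
(-83*32)*d(6) = -83*32*1 = -2656*1 = -2656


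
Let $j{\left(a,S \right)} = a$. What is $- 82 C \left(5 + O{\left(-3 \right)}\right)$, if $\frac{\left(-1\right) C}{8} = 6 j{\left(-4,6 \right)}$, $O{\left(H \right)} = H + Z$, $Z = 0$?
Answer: $-31488$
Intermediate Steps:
$O{\left(H \right)} = H$ ($O{\left(H \right)} = H + 0 = H$)
$C = 192$ ($C = - 8 \cdot 6 \left(-4\right) = \left(-8\right) \left(-24\right) = 192$)
$- 82 C \left(5 + O{\left(-3 \right)}\right) = - 82 \cdot 192 \left(5 - 3\right) = - 82 \cdot 192 \cdot 2 = \left(-82\right) 384 = -31488$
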